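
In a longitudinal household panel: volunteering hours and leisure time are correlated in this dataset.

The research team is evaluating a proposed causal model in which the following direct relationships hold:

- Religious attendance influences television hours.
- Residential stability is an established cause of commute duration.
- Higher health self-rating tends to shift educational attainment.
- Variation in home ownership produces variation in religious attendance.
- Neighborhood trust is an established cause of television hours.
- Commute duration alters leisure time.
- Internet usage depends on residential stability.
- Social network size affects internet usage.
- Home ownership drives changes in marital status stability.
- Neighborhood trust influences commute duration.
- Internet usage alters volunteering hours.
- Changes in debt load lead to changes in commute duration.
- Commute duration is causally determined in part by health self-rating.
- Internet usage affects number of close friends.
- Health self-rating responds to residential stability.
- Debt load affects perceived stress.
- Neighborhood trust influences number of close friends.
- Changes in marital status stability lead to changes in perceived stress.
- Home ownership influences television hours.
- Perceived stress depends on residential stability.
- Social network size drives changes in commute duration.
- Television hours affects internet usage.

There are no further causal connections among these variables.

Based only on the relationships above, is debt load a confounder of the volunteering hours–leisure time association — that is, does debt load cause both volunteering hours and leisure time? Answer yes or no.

no

Debt load has no stated causal path to volunteering hours. A confounder must cause both variables, so debt load does not qualify.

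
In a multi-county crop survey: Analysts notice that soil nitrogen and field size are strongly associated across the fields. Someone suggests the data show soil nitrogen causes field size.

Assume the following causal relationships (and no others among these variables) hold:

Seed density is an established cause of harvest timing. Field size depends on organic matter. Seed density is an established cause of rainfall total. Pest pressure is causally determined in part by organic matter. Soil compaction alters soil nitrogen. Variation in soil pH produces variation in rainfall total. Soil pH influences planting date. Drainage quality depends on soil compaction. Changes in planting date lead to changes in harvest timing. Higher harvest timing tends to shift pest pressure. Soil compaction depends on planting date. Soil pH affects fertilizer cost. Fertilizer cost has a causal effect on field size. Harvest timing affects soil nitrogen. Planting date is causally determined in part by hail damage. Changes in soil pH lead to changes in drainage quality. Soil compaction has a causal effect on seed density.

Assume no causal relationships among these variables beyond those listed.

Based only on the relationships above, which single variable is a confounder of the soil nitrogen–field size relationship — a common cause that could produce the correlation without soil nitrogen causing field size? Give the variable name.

Soil pH has a causal path to soil nitrogen (soil pH → planting date → soil compaction → soil nitrogen) and a separate causal path to field size (soil pH → fertilizer cost → field size), so it is a common cause of both.
No stated relationship gives soil nitrogen a causal route to field size, so the correlation is explained by the shared upstream cause rather than a direct effect.

soil pH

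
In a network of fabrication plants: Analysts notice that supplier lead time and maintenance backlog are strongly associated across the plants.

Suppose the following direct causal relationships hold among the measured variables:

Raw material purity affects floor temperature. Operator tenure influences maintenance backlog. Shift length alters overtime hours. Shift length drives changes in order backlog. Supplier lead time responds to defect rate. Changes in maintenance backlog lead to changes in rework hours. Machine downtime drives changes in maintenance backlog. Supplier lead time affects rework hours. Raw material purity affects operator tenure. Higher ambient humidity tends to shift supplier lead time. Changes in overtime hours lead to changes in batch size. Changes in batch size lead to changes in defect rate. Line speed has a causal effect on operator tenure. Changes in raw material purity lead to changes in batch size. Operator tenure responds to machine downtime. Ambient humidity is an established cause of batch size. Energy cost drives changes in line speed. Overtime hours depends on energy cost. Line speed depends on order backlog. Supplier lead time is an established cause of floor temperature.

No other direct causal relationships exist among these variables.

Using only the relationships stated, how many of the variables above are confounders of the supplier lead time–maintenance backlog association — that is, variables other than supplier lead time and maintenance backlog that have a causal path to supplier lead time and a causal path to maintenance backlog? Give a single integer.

The common causes are: energy cost (to supplier lead time via energy cost → overtime hours → batch size → defect rate → supplier lead time; to maintenance backlog via energy cost → line speed → operator tenure → maintenance backlog); raw material purity (to supplier lead time via raw material purity → batch size → defect rate → supplier lead time; to maintenance backlog via raw material purity → operator tenure → maintenance backlog); shift length (to supplier lead time via shift length → overtime hours → batch size → defect rate → supplier lead time; to maintenance backlog via shift length → order backlog → line speed → operator tenure → maintenance backlog).
Every other variable lacks a causal path to at least one of supplier lead time and maintenance backlog.

3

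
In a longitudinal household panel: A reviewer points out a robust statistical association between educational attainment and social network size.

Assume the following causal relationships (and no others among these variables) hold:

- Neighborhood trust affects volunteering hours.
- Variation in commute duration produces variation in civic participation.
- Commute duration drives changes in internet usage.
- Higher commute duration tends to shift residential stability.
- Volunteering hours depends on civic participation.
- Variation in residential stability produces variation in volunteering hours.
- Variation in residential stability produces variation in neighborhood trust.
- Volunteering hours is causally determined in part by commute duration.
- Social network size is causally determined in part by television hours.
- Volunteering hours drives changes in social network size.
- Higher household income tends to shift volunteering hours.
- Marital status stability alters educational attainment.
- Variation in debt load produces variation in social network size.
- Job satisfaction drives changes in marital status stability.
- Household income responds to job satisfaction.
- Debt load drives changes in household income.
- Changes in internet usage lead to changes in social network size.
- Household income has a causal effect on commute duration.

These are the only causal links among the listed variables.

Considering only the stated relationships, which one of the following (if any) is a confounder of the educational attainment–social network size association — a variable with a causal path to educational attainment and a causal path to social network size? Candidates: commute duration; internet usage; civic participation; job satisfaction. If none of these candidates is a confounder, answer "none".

Job satisfaction causes educational attainment (job satisfaction → marital status stability → educational attainment) and also causes social network size (job satisfaction → household income → volunteering hours → social network size); it is a common cause of both.
Each of the other candidates lacks a causal path to at least one of educational attainment and social network size, so they do not confound the relationship.

job satisfaction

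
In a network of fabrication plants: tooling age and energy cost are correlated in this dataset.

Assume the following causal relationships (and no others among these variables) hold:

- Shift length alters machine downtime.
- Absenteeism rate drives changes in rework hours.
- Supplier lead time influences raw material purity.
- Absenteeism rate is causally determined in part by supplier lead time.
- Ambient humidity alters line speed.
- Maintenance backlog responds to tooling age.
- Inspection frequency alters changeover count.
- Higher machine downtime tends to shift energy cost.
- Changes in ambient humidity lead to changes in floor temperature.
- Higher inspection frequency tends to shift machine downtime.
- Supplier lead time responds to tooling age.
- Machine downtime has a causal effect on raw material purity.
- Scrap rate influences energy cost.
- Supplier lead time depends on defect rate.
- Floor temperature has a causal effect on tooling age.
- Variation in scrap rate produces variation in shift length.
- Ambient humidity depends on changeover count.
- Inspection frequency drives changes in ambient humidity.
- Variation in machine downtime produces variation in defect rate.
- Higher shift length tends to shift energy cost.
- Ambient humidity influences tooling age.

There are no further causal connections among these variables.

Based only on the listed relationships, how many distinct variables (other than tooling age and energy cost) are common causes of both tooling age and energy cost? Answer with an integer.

The common causes are: inspection frequency (to tooling age via inspection frequency → ambient humidity → tooling age; to energy cost via inspection frequency → machine downtime → energy cost).
Every other variable lacks a causal path to at least one of tooling age and energy cost.

1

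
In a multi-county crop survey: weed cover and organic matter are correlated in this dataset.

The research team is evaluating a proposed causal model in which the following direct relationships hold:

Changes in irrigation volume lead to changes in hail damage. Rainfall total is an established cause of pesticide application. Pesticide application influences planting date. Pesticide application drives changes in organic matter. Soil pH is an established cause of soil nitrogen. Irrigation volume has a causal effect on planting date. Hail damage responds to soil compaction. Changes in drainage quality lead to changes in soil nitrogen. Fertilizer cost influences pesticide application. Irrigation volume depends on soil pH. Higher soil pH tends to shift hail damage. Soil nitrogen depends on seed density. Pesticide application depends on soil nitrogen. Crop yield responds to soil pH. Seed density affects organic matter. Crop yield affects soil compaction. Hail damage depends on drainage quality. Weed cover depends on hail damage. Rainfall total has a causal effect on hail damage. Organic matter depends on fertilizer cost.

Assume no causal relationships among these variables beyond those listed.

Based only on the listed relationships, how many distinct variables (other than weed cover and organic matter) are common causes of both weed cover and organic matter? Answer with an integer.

3

The common causes are: drainage quality (to weed cover via drainage quality → hail damage → weed cover; to organic matter via drainage quality → soil nitrogen → pesticide application → organic matter); rainfall total (to weed cover via rainfall total → hail damage → weed cover; to organic matter via rainfall total → pesticide application → organic matter); soil pH (to weed cover via soil pH → hail damage → weed cover; to organic matter via soil pH → soil nitrogen → pesticide application → organic matter).
Every other variable lacks a causal path to at least one of weed cover and organic matter.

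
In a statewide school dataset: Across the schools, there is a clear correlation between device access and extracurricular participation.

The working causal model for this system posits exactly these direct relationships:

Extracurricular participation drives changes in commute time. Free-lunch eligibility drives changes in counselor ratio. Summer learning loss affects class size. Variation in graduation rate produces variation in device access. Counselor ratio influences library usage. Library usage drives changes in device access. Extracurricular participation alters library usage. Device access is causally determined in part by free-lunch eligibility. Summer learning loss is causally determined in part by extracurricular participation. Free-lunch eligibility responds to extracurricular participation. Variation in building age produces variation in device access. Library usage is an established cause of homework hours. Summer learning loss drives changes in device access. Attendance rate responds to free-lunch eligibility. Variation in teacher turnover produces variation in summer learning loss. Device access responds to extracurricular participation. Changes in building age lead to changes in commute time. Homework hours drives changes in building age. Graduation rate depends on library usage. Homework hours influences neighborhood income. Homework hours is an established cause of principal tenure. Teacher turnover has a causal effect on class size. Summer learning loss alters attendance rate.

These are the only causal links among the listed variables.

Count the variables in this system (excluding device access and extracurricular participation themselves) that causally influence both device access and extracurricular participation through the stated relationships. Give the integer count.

No listed variable has a causal path to both device access and extracurricular participation, so there are no common causes.

0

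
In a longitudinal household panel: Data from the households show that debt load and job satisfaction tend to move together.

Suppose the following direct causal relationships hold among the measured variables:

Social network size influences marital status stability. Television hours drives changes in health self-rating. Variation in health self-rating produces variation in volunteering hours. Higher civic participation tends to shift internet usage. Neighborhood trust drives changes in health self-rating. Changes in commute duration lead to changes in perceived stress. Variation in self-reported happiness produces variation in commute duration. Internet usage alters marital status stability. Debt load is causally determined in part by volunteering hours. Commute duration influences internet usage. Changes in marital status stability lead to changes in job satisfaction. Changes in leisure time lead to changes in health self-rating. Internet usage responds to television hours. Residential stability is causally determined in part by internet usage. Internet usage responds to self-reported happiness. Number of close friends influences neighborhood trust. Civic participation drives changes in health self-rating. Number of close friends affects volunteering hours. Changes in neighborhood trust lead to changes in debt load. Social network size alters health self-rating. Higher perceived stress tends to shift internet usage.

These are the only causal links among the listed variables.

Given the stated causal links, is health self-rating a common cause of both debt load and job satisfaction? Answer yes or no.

no

Health self-rating has no stated causal path to job satisfaction. A confounder must cause both variables, so health self-rating does not qualify.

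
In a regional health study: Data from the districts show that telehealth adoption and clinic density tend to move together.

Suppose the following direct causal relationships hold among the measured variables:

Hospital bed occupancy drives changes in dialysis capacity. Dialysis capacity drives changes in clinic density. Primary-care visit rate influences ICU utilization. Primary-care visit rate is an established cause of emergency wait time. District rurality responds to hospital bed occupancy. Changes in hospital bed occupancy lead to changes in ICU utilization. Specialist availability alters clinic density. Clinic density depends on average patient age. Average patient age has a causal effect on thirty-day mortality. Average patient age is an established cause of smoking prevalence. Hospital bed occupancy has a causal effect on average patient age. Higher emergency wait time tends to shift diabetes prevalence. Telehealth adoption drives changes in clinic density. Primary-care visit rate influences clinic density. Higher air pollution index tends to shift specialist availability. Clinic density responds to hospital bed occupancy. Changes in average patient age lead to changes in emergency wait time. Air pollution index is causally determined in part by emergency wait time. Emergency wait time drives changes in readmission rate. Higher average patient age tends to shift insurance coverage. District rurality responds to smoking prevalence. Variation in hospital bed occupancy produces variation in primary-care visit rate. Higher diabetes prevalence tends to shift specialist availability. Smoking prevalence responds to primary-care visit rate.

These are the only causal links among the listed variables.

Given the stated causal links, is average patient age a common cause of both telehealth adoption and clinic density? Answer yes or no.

no

Average patient age has no stated causal path to telehealth adoption. A confounder must cause both variables, so average patient age does not qualify.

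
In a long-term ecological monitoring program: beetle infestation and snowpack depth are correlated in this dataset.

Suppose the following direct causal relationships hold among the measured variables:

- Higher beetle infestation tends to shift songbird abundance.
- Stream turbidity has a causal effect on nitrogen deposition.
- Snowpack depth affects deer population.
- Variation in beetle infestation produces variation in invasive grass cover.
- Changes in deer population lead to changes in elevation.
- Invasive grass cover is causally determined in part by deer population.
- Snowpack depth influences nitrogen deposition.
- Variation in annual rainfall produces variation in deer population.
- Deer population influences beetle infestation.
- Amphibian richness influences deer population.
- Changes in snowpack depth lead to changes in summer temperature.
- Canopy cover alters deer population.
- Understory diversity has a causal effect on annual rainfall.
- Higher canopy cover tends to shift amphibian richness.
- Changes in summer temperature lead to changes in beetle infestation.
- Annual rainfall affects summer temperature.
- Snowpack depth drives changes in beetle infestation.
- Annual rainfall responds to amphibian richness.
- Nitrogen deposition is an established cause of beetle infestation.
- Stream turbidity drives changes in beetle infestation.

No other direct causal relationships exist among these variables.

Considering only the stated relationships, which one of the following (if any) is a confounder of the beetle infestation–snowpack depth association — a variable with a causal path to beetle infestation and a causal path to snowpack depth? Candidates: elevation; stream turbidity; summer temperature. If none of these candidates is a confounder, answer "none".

none

None of the listed candidates has causal paths to both beetle infestation and snowpack depth in the stated relationships, so none is a common cause.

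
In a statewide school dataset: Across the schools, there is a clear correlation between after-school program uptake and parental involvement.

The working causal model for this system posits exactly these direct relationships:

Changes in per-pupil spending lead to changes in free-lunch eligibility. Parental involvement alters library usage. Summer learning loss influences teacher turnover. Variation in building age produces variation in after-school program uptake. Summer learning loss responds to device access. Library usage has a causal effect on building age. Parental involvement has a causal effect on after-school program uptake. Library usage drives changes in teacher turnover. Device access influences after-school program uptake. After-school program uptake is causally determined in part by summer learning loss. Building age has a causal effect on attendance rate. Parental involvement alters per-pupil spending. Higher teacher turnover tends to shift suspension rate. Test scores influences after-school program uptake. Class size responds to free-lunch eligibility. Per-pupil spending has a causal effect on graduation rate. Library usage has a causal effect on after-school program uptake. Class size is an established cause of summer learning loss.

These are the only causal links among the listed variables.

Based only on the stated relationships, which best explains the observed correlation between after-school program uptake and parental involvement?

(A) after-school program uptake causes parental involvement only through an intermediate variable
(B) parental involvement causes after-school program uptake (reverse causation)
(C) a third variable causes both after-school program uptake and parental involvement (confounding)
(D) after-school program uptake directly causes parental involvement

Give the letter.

B

The stated link runs parental involvement → after-school program uptake; after-school program uptake has no causal path to parental involvement. No variable causes both, so confounding is ruled out. The correlation reflects reverse causation.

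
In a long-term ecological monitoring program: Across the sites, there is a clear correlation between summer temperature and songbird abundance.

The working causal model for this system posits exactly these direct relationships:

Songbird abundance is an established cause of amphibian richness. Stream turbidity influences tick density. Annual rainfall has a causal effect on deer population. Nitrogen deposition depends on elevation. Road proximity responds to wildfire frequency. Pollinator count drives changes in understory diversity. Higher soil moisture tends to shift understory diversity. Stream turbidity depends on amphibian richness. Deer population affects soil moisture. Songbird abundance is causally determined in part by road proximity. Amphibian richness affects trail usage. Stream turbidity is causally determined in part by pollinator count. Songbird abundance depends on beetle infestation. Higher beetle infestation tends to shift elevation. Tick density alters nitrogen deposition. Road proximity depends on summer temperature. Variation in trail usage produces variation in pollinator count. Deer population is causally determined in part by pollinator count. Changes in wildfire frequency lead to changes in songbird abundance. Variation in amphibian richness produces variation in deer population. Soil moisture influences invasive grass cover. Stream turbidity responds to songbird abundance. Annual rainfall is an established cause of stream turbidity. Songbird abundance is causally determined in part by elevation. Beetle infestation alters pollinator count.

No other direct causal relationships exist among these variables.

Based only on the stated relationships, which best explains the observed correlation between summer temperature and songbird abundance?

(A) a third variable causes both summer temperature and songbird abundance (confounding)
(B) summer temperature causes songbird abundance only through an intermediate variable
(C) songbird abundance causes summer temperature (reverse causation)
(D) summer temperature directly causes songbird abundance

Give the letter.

B

Summer temperature reaches songbird abundance through summer temperature → road proximity → songbird abundance — an indirect causal chain with no direct summer temperature → songbird abundance link. No variable causes both summer temperature and songbird abundance, so confounding is ruled out; the effect is mediated.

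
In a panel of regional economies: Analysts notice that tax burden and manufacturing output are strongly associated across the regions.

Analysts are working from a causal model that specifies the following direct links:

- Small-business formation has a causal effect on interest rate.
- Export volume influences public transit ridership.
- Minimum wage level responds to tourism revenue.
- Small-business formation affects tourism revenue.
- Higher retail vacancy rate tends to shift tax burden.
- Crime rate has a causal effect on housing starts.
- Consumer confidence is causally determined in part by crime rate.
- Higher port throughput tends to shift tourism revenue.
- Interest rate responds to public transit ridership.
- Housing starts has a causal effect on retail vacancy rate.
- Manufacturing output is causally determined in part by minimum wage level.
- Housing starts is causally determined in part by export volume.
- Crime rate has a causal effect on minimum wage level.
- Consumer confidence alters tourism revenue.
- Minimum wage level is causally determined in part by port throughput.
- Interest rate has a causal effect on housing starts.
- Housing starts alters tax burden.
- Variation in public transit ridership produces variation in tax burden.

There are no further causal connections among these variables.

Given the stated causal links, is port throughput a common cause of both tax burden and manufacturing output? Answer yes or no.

Port throughput has no stated causal path to tax burden. A confounder must cause both variables, so port throughput does not qualify.

no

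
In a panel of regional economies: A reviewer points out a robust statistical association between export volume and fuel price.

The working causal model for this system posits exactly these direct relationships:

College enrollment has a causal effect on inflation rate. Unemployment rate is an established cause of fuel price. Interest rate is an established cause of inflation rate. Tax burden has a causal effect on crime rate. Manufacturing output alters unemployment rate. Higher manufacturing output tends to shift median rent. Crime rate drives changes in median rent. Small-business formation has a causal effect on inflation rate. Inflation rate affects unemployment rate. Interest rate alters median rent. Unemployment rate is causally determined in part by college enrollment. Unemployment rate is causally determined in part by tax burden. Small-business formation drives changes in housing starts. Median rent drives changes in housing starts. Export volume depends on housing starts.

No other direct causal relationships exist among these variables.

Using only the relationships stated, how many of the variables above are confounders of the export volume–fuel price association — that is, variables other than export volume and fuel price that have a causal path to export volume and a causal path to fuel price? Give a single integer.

The common causes are: interest rate (to export volume via interest rate → median rent → housing starts → export volume; to fuel price via interest rate → inflation rate → unemployment rate → fuel price); manufacturing output (to export volume via manufacturing output → median rent → housing starts → export volume; to fuel price via manufacturing output → unemployment rate → fuel price); small-business formation (to export volume via small-business formation → housing starts → export volume; to fuel price via small-business formation → inflation rate → unemployment rate → fuel price); tax burden (to export volume via tax burden → crime rate → median rent → housing starts → export volume; to fuel price via tax burden → unemployment rate → fuel price).
Every other variable lacks a causal path to at least one of export volume and fuel price.

4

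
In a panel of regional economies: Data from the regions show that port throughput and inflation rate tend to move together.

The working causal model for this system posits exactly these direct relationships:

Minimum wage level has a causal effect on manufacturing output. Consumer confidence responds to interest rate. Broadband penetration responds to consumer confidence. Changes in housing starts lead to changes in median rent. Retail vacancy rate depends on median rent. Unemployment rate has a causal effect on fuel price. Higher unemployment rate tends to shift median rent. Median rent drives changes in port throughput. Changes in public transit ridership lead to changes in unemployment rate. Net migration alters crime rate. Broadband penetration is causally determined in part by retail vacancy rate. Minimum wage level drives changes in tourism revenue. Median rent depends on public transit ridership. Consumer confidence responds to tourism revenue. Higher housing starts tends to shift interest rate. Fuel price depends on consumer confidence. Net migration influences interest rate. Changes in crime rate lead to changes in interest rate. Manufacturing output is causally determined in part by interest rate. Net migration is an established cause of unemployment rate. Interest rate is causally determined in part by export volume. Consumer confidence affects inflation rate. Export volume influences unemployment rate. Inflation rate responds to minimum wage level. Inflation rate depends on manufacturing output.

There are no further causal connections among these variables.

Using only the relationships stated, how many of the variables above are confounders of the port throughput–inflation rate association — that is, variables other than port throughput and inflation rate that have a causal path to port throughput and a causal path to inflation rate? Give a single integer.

3

The common causes are: export volume (to port throughput via export volume → unemployment rate → median rent → port throughput; to inflation rate via export volume → interest rate → consumer confidence → inflation rate); housing starts (to port throughput via housing starts → median rent → port throughput; to inflation rate via housing starts → interest rate → consumer confidence → inflation rate); net migration (to port throughput via net migration → unemployment rate → median rent → port throughput; to inflation rate via net migration → interest rate → consumer confidence → inflation rate).
Every other variable lacks a causal path to at least one of port throughput and inflation rate.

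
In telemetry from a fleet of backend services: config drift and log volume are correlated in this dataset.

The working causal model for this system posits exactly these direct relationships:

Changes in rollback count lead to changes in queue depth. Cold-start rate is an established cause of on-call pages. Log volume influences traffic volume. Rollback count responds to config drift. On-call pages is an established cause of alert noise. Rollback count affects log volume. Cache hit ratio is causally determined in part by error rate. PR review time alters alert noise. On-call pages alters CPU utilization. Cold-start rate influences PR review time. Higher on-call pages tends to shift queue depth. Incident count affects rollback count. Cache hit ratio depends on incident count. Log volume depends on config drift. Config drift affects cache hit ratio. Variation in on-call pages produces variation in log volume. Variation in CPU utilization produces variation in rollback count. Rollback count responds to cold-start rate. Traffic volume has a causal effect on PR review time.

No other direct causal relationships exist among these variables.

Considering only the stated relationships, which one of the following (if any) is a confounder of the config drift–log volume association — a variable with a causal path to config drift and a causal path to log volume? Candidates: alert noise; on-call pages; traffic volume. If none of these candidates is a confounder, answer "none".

None of the listed candidates has causal paths to both config drift and log volume in the stated relationships, so none is a common cause.

none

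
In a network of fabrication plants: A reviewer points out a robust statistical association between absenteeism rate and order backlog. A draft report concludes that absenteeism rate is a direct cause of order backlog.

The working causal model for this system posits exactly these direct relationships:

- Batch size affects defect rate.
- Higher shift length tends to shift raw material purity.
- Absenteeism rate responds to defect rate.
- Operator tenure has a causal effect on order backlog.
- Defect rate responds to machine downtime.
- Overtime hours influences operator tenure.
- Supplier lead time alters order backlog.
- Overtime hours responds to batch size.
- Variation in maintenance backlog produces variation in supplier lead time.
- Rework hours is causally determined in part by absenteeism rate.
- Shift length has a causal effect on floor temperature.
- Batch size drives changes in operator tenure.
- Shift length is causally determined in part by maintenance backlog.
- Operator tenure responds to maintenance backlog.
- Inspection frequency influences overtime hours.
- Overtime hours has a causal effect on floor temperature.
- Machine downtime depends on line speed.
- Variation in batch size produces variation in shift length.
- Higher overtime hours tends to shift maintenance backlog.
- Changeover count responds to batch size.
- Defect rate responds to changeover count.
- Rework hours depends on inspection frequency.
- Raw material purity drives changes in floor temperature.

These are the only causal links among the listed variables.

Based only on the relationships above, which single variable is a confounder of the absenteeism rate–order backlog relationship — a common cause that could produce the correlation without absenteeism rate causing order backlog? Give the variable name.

batch size

Batch size has a causal path to absenteeism rate (batch size → defect rate → absenteeism rate) and a separate causal path to order backlog (batch size → operator tenure → order backlog), so it is a common cause of both.
No stated relationship gives absenteeism rate a causal route to order backlog, so the correlation is explained by the shared upstream cause rather than a direct effect.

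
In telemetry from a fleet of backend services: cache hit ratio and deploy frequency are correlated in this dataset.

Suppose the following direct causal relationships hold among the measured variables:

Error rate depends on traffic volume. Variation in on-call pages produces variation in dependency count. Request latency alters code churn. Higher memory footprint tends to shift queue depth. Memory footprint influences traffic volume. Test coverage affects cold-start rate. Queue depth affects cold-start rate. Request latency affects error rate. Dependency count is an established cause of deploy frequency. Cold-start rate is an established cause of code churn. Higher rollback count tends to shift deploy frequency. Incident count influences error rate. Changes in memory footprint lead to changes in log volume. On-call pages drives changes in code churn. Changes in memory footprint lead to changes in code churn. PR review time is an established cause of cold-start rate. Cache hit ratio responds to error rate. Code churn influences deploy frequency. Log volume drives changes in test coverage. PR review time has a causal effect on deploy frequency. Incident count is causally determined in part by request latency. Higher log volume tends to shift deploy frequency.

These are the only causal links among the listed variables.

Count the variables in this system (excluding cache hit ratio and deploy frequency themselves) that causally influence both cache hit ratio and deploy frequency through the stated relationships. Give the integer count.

2

The common causes are: memory footprint (to cache hit ratio via memory footprint → traffic volume → error rate → cache hit ratio; to deploy frequency via memory footprint → code churn → deploy frequency); request latency (to cache hit ratio via request latency → error rate → cache hit ratio; to deploy frequency via request latency → code churn → deploy frequency).
Every other variable lacks a causal path to at least one of cache hit ratio and deploy frequency.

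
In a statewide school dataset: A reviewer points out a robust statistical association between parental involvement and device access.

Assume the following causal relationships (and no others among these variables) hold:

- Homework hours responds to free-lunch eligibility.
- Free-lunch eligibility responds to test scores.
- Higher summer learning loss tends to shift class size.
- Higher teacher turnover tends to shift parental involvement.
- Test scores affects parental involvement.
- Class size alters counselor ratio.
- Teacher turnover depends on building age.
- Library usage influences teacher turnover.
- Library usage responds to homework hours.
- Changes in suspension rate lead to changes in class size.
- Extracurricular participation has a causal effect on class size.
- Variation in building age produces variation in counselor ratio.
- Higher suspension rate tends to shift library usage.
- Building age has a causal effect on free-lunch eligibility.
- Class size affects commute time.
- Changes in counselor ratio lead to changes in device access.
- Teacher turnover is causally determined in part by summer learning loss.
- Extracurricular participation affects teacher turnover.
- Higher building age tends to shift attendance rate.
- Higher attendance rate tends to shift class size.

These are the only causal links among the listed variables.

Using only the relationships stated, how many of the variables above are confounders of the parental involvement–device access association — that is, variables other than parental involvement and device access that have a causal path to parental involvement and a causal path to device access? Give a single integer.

The common causes are: building age (to parental involvement via building age → teacher turnover → parental involvement; to device access via building age → counselor ratio → device access); extracurricular participation (to parental involvement via extracurricular participation → teacher turnover → parental involvement; to device access via extracurricular participation → class size → counselor ratio → device access); summer learning loss (to parental involvement via summer learning loss → teacher turnover → parental involvement; to device access via summer learning loss → class size → counselor ratio → device access); suspension rate (to parental involvement via suspension rate → library usage → teacher turnover → parental involvement; to device access via suspension rate → class size → counselor ratio → device access).
Every other variable lacks a causal path to at least one of parental involvement and device access.

4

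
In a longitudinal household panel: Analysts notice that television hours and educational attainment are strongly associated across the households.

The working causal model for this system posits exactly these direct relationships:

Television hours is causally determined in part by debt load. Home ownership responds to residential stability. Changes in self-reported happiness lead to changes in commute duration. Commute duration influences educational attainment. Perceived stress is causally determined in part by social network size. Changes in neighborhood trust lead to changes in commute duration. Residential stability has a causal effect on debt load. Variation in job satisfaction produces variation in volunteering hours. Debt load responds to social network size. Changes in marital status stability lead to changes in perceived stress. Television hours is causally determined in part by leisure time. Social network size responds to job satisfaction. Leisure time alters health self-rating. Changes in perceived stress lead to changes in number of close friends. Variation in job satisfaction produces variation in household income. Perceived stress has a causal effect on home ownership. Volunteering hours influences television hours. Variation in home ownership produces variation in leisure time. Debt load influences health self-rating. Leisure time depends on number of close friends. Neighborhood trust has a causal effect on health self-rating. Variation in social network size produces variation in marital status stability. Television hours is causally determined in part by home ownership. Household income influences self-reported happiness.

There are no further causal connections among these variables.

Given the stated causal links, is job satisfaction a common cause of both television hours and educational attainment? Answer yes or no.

Job satisfaction has a causal path to television hours (job satisfaction → volunteering hours → television hours) and to educational attainment (job satisfaction → household income → self-reported happiness → commute duration → educational attainment), so it is a common cause of both — a confounder.

yes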